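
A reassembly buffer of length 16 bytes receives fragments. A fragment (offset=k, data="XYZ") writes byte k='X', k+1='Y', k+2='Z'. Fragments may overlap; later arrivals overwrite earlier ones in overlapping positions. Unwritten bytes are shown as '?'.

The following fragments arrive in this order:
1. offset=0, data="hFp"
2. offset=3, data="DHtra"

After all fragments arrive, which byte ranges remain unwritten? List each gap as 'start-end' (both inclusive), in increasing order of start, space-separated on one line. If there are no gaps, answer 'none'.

Fragment 1: offset=0 len=3
Fragment 2: offset=3 len=5
Gaps: 8-15

Answer: 8-15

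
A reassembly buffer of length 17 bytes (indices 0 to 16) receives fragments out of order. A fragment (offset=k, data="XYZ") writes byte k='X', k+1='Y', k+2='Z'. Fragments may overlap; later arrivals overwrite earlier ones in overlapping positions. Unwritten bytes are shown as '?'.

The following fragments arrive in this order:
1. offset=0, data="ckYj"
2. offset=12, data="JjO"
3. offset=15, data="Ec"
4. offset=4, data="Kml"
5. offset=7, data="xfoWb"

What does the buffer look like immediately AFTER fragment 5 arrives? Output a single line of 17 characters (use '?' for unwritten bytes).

Fragment 1: offset=0 data="ckYj" -> buffer=ckYj?????????????
Fragment 2: offset=12 data="JjO" -> buffer=ckYj????????JjO??
Fragment 3: offset=15 data="Ec" -> buffer=ckYj????????JjOEc
Fragment 4: offset=4 data="Kml" -> buffer=ckYjKml?????JjOEc
Fragment 5: offset=7 data="xfoWb" -> buffer=ckYjKmlxfoWbJjOEc

Answer: ckYjKmlxfoWbJjOEc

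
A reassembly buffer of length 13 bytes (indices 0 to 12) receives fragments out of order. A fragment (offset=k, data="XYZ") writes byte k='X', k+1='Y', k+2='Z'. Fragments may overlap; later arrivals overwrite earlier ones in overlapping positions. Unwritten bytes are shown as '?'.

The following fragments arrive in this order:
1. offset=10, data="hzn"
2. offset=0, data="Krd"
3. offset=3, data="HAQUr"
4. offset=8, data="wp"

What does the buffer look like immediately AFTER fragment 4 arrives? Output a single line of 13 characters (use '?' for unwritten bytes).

Fragment 1: offset=10 data="hzn" -> buffer=??????????hzn
Fragment 2: offset=0 data="Krd" -> buffer=Krd???????hzn
Fragment 3: offset=3 data="HAQUr" -> buffer=KrdHAQUr??hzn
Fragment 4: offset=8 data="wp" -> buffer=KrdHAQUrwphzn

Answer: KrdHAQUrwphzn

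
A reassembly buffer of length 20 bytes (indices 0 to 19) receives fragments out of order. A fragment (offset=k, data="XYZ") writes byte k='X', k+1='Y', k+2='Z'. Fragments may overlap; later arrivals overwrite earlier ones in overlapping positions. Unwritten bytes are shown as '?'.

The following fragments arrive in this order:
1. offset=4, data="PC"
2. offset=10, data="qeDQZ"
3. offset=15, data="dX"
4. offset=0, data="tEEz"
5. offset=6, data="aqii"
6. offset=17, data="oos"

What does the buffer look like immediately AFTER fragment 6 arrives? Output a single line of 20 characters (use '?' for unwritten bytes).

Fragment 1: offset=4 data="PC" -> buffer=????PC??????????????
Fragment 2: offset=10 data="qeDQZ" -> buffer=????PC????qeDQZ?????
Fragment 3: offset=15 data="dX" -> buffer=????PC????qeDQZdX???
Fragment 4: offset=0 data="tEEz" -> buffer=tEEzPC????qeDQZdX???
Fragment 5: offset=6 data="aqii" -> buffer=tEEzPCaqiiqeDQZdX???
Fragment 6: offset=17 data="oos" -> buffer=tEEzPCaqiiqeDQZdXoos

Answer: tEEzPCaqiiqeDQZdXoos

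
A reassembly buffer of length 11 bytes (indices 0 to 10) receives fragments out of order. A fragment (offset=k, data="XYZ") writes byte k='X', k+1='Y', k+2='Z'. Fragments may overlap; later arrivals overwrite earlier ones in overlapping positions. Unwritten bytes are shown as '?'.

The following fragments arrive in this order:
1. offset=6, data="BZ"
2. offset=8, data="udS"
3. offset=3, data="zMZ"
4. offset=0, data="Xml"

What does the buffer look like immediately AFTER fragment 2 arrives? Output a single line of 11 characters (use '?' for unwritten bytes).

Answer: ??????BZudS

Derivation:
Fragment 1: offset=6 data="BZ" -> buffer=??????BZ???
Fragment 2: offset=8 data="udS" -> buffer=??????BZudS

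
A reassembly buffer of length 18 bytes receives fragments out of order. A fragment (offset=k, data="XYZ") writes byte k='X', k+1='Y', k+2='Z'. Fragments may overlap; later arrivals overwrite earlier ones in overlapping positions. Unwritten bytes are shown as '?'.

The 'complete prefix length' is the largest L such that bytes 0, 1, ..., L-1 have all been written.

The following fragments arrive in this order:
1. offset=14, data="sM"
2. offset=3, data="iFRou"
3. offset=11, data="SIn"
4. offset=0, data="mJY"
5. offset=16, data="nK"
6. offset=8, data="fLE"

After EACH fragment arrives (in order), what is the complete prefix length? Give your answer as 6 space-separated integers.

Answer: 0 0 0 8 8 18

Derivation:
Fragment 1: offset=14 data="sM" -> buffer=??????????????sM?? -> prefix_len=0
Fragment 2: offset=3 data="iFRou" -> buffer=???iFRou??????sM?? -> prefix_len=0
Fragment 3: offset=11 data="SIn" -> buffer=???iFRou???SInsM?? -> prefix_len=0
Fragment 4: offset=0 data="mJY" -> buffer=mJYiFRou???SInsM?? -> prefix_len=8
Fragment 5: offset=16 data="nK" -> buffer=mJYiFRou???SInsMnK -> prefix_len=8
Fragment 6: offset=8 data="fLE" -> buffer=mJYiFRoufLESInsMnK -> prefix_len=18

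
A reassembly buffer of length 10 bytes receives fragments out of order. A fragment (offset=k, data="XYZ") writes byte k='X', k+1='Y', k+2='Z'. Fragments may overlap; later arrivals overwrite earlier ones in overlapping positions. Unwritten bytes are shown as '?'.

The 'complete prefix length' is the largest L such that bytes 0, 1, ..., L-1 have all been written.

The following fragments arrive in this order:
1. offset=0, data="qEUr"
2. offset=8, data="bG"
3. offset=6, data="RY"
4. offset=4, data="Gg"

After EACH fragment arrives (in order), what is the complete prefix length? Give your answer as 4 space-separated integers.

Fragment 1: offset=0 data="qEUr" -> buffer=qEUr?????? -> prefix_len=4
Fragment 2: offset=8 data="bG" -> buffer=qEUr????bG -> prefix_len=4
Fragment 3: offset=6 data="RY" -> buffer=qEUr??RYbG -> prefix_len=4
Fragment 4: offset=4 data="Gg" -> buffer=qEUrGgRYbG -> prefix_len=10

Answer: 4 4 4 10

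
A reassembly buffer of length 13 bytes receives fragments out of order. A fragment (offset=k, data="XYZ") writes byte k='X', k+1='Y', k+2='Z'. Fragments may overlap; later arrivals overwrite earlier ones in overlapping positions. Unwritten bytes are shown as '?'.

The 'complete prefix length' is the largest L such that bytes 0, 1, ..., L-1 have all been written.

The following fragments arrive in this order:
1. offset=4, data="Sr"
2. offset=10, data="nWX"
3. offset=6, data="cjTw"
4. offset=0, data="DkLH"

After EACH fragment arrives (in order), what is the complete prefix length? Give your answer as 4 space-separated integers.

Answer: 0 0 0 13

Derivation:
Fragment 1: offset=4 data="Sr" -> buffer=????Sr??????? -> prefix_len=0
Fragment 2: offset=10 data="nWX" -> buffer=????Sr????nWX -> prefix_len=0
Fragment 3: offset=6 data="cjTw" -> buffer=????SrcjTwnWX -> prefix_len=0
Fragment 4: offset=0 data="DkLH" -> buffer=DkLHSrcjTwnWX -> prefix_len=13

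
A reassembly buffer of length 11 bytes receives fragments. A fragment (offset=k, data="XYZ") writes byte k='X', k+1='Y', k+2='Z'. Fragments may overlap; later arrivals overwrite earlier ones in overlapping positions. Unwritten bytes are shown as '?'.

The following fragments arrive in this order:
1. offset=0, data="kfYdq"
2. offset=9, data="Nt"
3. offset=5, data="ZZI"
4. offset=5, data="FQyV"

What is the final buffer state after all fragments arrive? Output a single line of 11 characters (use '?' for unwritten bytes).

Answer: kfYdqFQyVNt

Derivation:
Fragment 1: offset=0 data="kfYdq" -> buffer=kfYdq??????
Fragment 2: offset=9 data="Nt" -> buffer=kfYdq????Nt
Fragment 3: offset=5 data="ZZI" -> buffer=kfYdqZZI?Nt
Fragment 4: offset=5 data="FQyV" -> buffer=kfYdqFQyVNt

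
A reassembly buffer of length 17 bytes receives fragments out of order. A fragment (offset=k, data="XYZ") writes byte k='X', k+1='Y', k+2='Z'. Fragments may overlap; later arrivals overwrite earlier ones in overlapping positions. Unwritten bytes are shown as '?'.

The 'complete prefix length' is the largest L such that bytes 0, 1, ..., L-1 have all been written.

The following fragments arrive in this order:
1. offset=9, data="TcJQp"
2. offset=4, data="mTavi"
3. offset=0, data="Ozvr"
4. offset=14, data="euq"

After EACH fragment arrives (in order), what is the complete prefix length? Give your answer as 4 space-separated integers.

Answer: 0 0 14 17

Derivation:
Fragment 1: offset=9 data="TcJQp" -> buffer=?????????TcJQp??? -> prefix_len=0
Fragment 2: offset=4 data="mTavi" -> buffer=????mTaviTcJQp??? -> prefix_len=0
Fragment 3: offset=0 data="Ozvr" -> buffer=OzvrmTaviTcJQp??? -> prefix_len=14
Fragment 4: offset=14 data="euq" -> buffer=OzvrmTaviTcJQpeuq -> prefix_len=17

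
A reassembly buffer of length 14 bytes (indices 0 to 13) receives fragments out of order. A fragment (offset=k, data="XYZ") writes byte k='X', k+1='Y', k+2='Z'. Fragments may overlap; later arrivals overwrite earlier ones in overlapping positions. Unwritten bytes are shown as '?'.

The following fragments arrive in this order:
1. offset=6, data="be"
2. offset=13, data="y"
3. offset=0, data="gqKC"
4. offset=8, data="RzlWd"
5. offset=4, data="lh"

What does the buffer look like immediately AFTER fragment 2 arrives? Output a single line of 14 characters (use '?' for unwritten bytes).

Fragment 1: offset=6 data="be" -> buffer=??????be??????
Fragment 2: offset=13 data="y" -> buffer=??????be?????y

Answer: ??????be?????y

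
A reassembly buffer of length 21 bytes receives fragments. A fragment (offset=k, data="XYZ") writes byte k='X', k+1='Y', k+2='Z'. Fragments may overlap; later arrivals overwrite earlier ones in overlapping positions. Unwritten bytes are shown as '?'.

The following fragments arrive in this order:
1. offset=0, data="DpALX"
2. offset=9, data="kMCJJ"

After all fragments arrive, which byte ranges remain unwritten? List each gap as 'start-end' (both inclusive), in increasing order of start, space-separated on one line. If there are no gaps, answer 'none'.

Fragment 1: offset=0 len=5
Fragment 2: offset=9 len=5
Gaps: 5-8 14-20

Answer: 5-8 14-20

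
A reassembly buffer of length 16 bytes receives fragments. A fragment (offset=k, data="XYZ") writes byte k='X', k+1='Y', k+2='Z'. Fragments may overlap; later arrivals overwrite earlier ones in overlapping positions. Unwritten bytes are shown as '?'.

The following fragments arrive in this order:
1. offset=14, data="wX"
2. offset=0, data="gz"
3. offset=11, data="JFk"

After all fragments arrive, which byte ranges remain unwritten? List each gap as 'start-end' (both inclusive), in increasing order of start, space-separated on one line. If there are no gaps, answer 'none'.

Fragment 1: offset=14 len=2
Fragment 2: offset=0 len=2
Fragment 3: offset=11 len=3
Gaps: 2-10

Answer: 2-10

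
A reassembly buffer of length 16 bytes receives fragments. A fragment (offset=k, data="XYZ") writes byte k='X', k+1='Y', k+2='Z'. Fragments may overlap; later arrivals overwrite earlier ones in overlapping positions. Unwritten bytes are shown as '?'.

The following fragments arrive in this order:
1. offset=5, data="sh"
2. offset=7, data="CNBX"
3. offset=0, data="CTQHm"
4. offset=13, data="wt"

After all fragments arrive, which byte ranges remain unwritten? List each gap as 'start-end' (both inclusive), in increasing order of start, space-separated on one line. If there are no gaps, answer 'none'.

Answer: 11-12 15-15

Derivation:
Fragment 1: offset=5 len=2
Fragment 2: offset=7 len=4
Fragment 3: offset=0 len=5
Fragment 4: offset=13 len=2
Gaps: 11-12 15-15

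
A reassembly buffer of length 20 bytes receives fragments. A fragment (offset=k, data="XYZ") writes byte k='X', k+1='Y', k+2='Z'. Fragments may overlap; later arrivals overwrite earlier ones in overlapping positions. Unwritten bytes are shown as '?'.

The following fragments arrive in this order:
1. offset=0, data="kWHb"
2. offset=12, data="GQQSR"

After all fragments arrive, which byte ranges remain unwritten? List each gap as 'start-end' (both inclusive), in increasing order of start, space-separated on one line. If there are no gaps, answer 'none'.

Fragment 1: offset=0 len=4
Fragment 2: offset=12 len=5
Gaps: 4-11 17-19

Answer: 4-11 17-19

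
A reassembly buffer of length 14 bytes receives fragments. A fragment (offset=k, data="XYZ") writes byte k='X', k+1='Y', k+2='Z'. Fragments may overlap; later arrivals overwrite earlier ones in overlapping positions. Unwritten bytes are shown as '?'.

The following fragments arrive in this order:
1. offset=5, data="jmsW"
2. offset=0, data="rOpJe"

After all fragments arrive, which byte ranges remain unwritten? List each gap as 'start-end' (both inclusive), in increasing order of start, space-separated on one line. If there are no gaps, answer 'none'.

Answer: 9-13

Derivation:
Fragment 1: offset=5 len=4
Fragment 2: offset=0 len=5
Gaps: 9-13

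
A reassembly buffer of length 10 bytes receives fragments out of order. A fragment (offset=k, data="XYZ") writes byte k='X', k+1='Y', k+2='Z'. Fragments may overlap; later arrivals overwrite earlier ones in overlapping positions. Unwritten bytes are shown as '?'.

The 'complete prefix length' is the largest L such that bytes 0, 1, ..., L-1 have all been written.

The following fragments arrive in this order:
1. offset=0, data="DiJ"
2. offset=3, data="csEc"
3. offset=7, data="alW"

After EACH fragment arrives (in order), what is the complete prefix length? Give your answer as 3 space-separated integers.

Fragment 1: offset=0 data="DiJ" -> buffer=DiJ??????? -> prefix_len=3
Fragment 2: offset=3 data="csEc" -> buffer=DiJcsEc??? -> prefix_len=7
Fragment 3: offset=7 data="alW" -> buffer=DiJcsEcalW -> prefix_len=10

Answer: 3 7 10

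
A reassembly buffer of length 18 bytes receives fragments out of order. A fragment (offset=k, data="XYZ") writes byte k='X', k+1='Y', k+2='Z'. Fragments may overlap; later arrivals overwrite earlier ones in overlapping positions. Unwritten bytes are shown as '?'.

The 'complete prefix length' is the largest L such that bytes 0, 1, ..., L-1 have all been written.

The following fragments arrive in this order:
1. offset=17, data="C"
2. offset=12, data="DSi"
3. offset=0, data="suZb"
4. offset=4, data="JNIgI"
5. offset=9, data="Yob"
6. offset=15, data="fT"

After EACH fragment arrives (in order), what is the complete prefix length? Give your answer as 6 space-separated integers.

Answer: 0 0 4 9 15 18

Derivation:
Fragment 1: offset=17 data="C" -> buffer=?????????????????C -> prefix_len=0
Fragment 2: offset=12 data="DSi" -> buffer=????????????DSi??C -> prefix_len=0
Fragment 3: offset=0 data="suZb" -> buffer=suZb????????DSi??C -> prefix_len=4
Fragment 4: offset=4 data="JNIgI" -> buffer=suZbJNIgI???DSi??C -> prefix_len=9
Fragment 5: offset=9 data="Yob" -> buffer=suZbJNIgIYobDSi??C -> prefix_len=15
Fragment 6: offset=15 data="fT" -> buffer=suZbJNIgIYobDSifTC -> prefix_len=18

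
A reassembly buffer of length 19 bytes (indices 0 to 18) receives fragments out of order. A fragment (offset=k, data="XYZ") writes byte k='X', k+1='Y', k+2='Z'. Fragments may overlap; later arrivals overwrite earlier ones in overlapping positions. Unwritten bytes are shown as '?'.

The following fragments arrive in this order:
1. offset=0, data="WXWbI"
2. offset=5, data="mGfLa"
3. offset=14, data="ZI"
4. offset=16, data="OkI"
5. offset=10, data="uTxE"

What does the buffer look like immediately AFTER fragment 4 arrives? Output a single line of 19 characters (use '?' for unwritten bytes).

Fragment 1: offset=0 data="WXWbI" -> buffer=WXWbI??????????????
Fragment 2: offset=5 data="mGfLa" -> buffer=WXWbImGfLa?????????
Fragment 3: offset=14 data="ZI" -> buffer=WXWbImGfLa????ZI???
Fragment 4: offset=16 data="OkI" -> buffer=WXWbImGfLa????ZIOkI

Answer: WXWbImGfLa????ZIOkI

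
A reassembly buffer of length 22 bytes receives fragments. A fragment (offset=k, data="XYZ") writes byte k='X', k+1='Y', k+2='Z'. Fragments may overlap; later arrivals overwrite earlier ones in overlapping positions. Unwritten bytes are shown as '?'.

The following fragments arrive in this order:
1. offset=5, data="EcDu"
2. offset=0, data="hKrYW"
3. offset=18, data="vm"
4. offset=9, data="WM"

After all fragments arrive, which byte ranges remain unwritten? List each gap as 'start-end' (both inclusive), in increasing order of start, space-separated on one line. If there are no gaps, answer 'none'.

Fragment 1: offset=5 len=4
Fragment 2: offset=0 len=5
Fragment 3: offset=18 len=2
Fragment 4: offset=9 len=2
Gaps: 11-17 20-21

Answer: 11-17 20-21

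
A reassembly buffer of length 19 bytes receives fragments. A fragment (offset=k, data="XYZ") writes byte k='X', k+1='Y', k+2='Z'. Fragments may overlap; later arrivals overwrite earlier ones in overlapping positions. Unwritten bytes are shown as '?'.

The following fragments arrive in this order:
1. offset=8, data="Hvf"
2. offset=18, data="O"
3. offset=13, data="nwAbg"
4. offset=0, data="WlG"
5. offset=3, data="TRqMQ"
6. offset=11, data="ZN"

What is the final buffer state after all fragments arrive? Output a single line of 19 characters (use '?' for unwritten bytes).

Answer: WlGTRqMQHvfZNnwAbgO

Derivation:
Fragment 1: offset=8 data="Hvf" -> buffer=????????Hvf????????
Fragment 2: offset=18 data="O" -> buffer=????????Hvf???????O
Fragment 3: offset=13 data="nwAbg" -> buffer=????????Hvf??nwAbgO
Fragment 4: offset=0 data="WlG" -> buffer=WlG?????Hvf??nwAbgO
Fragment 5: offset=3 data="TRqMQ" -> buffer=WlGTRqMQHvf??nwAbgO
Fragment 6: offset=11 data="ZN" -> buffer=WlGTRqMQHvfZNnwAbgO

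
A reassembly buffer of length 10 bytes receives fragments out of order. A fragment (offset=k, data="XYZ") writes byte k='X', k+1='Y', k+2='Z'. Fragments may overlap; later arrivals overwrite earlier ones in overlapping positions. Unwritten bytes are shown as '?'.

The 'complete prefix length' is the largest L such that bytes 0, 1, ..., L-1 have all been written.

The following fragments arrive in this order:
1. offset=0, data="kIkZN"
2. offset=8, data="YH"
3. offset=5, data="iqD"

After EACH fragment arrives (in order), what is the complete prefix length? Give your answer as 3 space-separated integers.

Answer: 5 5 10

Derivation:
Fragment 1: offset=0 data="kIkZN" -> buffer=kIkZN????? -> prefix_len=5
Fragment 2: offset=8 data="YH" -> buffer=kIkZN???YH -> prefix_len=5
Fragment 3: offset=5 data="iqD" -> buffer=kIkZNiqDYH -> prefix_len=10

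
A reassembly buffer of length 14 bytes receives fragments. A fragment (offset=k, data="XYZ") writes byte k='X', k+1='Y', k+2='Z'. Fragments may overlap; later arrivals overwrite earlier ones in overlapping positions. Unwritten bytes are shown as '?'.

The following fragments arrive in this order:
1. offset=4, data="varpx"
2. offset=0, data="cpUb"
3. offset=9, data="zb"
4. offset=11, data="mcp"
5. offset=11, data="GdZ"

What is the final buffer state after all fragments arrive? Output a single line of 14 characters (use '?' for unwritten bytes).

Fragment 1: offset=4 data="varpx" -> buffer=????varpx?????
Fragment 2: offset=0 data="cpUb" -> buffer=cpUbvarpx?????
Fragment 3: offset=9 data="zb" -> buffer=cpUbvarpxzb???
Fragment 4: offset=11 data="mcp" -> buffer=cpUbvarpxzbmcp
Fragment 5: offset=11 data="GdZ" -> buffer=cpUbvarpxzbGdZ

Answer: cpUbvarpxzbGdZ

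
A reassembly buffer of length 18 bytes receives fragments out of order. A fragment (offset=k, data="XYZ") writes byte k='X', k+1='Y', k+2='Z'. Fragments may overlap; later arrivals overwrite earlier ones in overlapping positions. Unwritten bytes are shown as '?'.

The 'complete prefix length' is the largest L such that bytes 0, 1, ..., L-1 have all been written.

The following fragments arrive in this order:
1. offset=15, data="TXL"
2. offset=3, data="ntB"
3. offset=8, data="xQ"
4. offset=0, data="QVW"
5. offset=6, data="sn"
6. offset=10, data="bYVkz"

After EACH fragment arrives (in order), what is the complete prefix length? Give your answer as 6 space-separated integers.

Answer: 0 0 0 6 10 18

Derivation:
Fragment 1: offset=15 data="TXL" -> buffer=???????????????TXL -> prefix_len=0
Fragment 2: offset=3 data="ntB" -> buffer=???ntB?????????TXL -> prefix_len=0
Fragment 3: offset=8 data="xQ" -> buffer=???ntB??xQ?????TXL -> prefix_len=0
Fragment 4: offset=0 data="QVW" -> buffer=QVWntB??xQ?????TXL -> prefix_len=6
Fragment 5: offset=6 data="sn" -> buffer=QVWntBsnxQ?????TXL -> prefix_len=10
Fragment 6: offset=10 data="bYVkz" -> buffer=QVWntBsnxQbYVkzTXL -> prefix_len=18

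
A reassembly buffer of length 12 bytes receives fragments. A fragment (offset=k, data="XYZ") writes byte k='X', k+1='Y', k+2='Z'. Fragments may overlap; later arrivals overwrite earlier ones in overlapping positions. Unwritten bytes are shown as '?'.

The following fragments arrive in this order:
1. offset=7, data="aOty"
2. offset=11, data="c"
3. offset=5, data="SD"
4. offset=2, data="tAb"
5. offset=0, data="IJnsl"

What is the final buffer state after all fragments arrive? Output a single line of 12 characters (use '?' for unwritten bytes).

Fragment 1: offset=7 data="aOty" -> buffer=???????aOty?
Fragment 2: offset=11 data="c" -> buffer=???????aOtyc
Fragment 3: offset=5 data="SD" -> buffer=?????SDaOtyc
Fragment 4: offset=2 data="tAb" -> buffer=??tAbSDaOtyc
Fragment 5: offset=0 data="IJnsl" -> buffer=IJnslSDaOtyc

Answer: IJnslSDaOtyc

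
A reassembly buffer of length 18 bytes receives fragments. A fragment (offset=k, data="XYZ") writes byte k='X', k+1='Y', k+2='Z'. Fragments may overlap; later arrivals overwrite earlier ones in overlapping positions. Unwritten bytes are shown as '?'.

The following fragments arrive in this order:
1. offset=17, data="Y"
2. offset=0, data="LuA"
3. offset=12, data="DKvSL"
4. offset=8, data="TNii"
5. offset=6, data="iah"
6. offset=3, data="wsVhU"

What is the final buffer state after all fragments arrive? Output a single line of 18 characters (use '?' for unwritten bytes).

Fragment 1: offset=17 data="Y" -> buffer=?????????????????Y
Fragment 2: offset=0 data="LuA" -> buffer=LuA??????????????Y
Fragment 3: offset=12 data="DKvSL" -> buffer=LuA?????????DKvSLY
Fragment 4: offset=8 data="TNii" -> buffer=LuA?????TNiiDKvSLY
Fragment 5: offset=6 data="iah" -> buffer=LuA???iahNiiDKvSLY
Fragment 6: offset=3 data="wsVhU" -> buffer=LuAwsVhUhNiiDKvSLY

Answer: LuAwsVhUhNiiDKvSLY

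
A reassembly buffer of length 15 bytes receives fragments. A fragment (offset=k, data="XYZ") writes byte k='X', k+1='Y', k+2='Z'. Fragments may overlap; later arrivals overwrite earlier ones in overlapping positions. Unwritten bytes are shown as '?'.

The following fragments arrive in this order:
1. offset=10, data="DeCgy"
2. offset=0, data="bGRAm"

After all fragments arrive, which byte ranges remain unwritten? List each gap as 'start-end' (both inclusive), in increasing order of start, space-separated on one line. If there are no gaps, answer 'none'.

Fragment 1: offset=10 len=5
Fragment 2: offset=0 len=5
Gaps: 5-9

Answer: 5-9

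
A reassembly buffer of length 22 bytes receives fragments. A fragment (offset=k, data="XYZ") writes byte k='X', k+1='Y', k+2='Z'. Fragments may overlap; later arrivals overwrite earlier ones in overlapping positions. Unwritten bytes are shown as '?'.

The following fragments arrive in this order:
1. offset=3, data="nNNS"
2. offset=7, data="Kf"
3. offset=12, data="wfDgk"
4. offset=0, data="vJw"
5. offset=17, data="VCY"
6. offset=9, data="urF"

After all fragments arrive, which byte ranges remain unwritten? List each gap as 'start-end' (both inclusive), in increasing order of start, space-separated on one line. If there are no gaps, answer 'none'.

Fragment 1: offset=3 len=4
Fragment 2: offset=7 len=2
Fragment 3: offset=12 len=5
Fragment 4: offset=0 len=3
Fragment 5: offset=17 len=3
Fragment 6: offset=9 len=3
Gaps: 20-21

Answer: 20-21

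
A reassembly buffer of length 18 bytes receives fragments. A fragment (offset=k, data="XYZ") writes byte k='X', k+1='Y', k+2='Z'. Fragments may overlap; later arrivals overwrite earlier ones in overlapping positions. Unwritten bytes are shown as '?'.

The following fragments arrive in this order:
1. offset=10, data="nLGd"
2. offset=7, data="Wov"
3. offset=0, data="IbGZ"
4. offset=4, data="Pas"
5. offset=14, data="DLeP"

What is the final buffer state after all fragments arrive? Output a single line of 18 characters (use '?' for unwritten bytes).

Fragment 1: offset=10 data="nLGd" -> buffer=??????????nLGd????
Fragment 2: offset=7 data="Wov" -> buffer=???????WovnLGd????
Fragment 3: offset=0 data="IbGZ" -> buffer=IbGZ???WovnLGd????
Fragment 4: offset=4 data="Pas" -> buffer=IbGZPasWovnLGd????
Fragment 5: offset=14 data="DLeP" -> buffer=IbGZPasWovnLGdDLeP

Answer: IbGZPasWovnLGdDLeP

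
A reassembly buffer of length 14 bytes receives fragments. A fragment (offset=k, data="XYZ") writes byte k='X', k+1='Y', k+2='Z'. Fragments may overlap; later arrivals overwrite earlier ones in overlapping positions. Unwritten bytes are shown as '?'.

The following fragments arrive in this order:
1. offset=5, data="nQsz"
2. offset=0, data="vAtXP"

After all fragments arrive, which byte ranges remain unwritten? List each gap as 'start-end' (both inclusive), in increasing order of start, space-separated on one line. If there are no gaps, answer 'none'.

Answer: 9-13

Derivation:
Fragment 1: offset=5 len=4
Fragment 2: offset=0 len=5
Gaps: 9-13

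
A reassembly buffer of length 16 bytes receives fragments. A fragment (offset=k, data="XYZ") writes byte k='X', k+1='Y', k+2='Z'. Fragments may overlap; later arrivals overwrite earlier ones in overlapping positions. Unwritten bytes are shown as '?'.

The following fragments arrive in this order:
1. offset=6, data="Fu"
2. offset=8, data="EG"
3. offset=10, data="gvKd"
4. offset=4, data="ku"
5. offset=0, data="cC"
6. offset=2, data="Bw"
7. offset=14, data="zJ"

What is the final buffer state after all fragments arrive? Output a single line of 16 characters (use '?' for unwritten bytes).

Answer: cCBwkuFuEGgvKdzJ

Derivation:
Fragment 1: offset=6 data="Fu" -> buffer=??????Fu????????
Fragment 2: offset=8 data="EG" -> buffer=??????FuEG??????
Fragment 3: offset=10 data="gvKd" -> buffer=??????FuEGgvKd??
Fragment 4: offset=4 data="ku" -> buffer=????kuFuEGgvKd??
Fragment 5: offset=0 data="cC" -> buffer=cC??kuFuEGgvKd??
Fragment 6: offset=2 data="Bw" -> buffer=cCBwkuFuEGgvKd??
Fragment 7: offset=14 data="zJ" -> buffer=cCBwkuFuEGgvKdzJ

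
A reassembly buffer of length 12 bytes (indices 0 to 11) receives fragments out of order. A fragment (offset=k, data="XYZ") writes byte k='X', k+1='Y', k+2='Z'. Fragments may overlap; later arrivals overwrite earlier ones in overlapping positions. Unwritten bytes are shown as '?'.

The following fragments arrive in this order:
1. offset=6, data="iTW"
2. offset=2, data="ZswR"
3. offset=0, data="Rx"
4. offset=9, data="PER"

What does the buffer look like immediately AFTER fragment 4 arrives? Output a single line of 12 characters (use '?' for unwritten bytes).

Answer: RxZswRiTWPER

Derivation:
Fragment 1: offset=6 data="iTW" -> buffer=??????iTW???
Fragment 2: offset=2 data="ZswR" -> buffer=??ZswRiTW???
Fragment 3: offset=0 data="Rx" -> buffer=RxZswRiTW???
Fragment 4: offset=9 data="PER" -> buffer=RxZswRiTWPER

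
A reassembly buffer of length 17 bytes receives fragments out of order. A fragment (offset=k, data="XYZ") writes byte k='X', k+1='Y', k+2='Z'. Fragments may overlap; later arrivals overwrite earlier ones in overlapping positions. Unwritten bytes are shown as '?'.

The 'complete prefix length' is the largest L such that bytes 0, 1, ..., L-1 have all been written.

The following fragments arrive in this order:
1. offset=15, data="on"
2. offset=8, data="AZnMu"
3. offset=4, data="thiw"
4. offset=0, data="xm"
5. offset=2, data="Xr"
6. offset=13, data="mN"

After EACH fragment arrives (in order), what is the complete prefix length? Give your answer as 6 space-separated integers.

Fragment 1: offset=15 data="on" -> buffer=???????????????on -> prefix_len=0
Fragment 2: offset=8 data="AZnMu" -> buffer=????????AZnMu??on -> prefix_len=0
Fragment 3: offset=4 data="thiw" -> buffer=????thiwAZnMu??on -> prefix_len=0
Fragment 4: offset=0 data="xm" -> buffer=xm??thiwAZnMu??on -> prefix_len=2
Fragment 5: offset=2 data="Xr" -> buffer=xmXrthiwAZnMu??on -> prefix_len=13
Fragment 6: offset=13 data="mN" -> buffer=xmXrthiwAZnMumNon -> prefix_len=17

Answer: 0 0 0 2 13 17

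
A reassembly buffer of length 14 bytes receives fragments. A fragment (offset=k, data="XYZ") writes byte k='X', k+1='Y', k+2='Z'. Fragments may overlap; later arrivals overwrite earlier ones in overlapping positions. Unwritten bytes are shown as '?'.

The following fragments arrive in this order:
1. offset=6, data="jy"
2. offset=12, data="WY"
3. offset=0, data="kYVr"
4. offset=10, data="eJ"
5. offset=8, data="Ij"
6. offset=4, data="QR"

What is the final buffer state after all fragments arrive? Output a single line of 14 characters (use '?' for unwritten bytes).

Answer: kYVrQRjyIjeJWY

Derivation:
Fragment 1: offset=6 data="jy" -> buffer=??????jy??????
Fragment 2: offset=12 data="WY" -> buffer=??????jy????WY
Fragment 3: offset=0 data="kYVr" -> buffer=kYVr??jy????WY
Fragment 4: offset=10 data="eJ" -> buffer=kYVr??jy??eJWY
Fragment 5: offset=8 data="Ij" -> buffer=kYVr??jyIjeJWY
Fragment 6: offset=4 data="QR" -> buffer=kYVrQRjyIjeJWY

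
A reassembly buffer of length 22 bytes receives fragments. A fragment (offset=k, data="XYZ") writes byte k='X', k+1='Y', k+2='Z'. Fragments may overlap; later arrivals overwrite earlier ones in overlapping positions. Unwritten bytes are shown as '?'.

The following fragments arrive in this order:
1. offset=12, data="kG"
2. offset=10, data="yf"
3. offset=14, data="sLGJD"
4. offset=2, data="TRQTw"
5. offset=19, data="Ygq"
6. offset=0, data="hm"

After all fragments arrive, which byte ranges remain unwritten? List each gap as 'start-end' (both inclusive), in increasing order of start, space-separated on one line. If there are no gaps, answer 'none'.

Fragment 1: offset=12 len=2
Fragment 2: offset=10 len=2
Fragment 3: offset=14 len=5
Fragment 4: offset=2 len=5
Fragment 5: offset=19 len=3
Fragment 6: offset=0 len=2
Gaps: 7-9

Answer: 7-9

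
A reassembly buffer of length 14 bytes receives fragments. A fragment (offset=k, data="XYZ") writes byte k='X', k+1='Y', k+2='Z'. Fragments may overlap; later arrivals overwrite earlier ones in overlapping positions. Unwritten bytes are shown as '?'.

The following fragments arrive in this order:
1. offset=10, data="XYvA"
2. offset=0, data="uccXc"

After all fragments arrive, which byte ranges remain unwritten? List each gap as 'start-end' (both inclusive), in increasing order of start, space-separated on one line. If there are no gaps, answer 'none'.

Answer: 5-9

Derivation:
Fragment 1: offset=10 len=4
Fragment 2: offset=0 len=5
Gaps: 5-9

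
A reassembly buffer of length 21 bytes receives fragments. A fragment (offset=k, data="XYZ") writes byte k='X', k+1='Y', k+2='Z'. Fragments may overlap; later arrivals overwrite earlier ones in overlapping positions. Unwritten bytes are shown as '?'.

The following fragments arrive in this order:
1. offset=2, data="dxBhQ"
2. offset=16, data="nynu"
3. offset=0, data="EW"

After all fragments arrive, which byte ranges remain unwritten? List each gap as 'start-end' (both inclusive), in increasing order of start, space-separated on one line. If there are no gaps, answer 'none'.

Fragment 1: offset=2 len=5
Fragment 2: offset=16 len=4
Fragment 3: offset=0 len=2
Gaps: 7-15 20-20

Answer: 7-15 20-20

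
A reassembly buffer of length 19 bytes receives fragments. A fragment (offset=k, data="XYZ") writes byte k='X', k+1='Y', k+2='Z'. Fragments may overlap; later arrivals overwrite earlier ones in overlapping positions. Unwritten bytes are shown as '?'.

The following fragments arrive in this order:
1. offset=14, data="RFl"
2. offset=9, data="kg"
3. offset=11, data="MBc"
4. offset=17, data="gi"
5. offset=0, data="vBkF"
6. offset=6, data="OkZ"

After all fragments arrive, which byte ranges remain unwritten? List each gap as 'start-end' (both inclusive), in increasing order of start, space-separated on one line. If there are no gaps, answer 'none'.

Fragment 1: offset=14 len=3
Fragment 2: offset=9 len=2
Fragment 3: offset=11 len=3
Fragment 4: offset=17 len=2
Fragment 5: offset=0 len=4
Fragment 6: offset=6 len=3
Gaps: 4-5

Answer: 4-5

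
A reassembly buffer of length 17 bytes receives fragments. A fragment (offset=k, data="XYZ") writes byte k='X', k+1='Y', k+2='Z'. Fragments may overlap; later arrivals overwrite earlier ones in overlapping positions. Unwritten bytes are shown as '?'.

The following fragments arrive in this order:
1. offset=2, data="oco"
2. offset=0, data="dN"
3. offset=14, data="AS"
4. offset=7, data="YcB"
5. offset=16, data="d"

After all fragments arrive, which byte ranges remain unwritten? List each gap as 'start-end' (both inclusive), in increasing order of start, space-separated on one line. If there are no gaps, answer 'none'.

Fragment 1: offset=2 len=3
Fragment 2: offset=0 len=2
Fragment 3: offset=14 len=2
Fragment 4: offset=7 len=3
Fragment 5: offset=16 len=1
Gaps: 5-6 10-13

Answer: 5-6 10-13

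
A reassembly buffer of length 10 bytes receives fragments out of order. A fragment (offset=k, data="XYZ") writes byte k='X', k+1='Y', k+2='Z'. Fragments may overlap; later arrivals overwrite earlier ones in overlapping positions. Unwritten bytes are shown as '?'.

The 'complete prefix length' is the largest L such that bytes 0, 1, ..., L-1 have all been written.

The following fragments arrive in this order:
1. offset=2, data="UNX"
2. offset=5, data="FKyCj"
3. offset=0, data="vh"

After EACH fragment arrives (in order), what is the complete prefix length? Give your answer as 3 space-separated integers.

Answer: 0 0 10

Derivation:
Fragment 1: offset=2 data="UNX" -> buffer=??UNX????? -> prefix_len=0
Fragment 2: offset=5 data="FKyCj" -> buffer=??UNXFKyCj -> prefix_len=0
Fragment 3: offset=0 data="vh" -> buffer=vhUNXFKyCj -> prefix_len=10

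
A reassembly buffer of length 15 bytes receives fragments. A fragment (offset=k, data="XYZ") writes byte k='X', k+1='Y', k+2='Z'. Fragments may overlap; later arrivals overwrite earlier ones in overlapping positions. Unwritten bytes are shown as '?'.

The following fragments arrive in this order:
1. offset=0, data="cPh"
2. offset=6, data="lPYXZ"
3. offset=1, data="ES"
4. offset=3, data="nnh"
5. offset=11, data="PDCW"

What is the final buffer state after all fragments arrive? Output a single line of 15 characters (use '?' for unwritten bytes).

Answer: cESnnhlPYXZPDCW

Derivation:
Fragment 1: offset=0 data="cPh" -> buffer=cPh????????????
Fragment 2: offset=6 data="lPYXZ" -> buffer=cPh???lPYXZ????
Fragment 3: offset=1 data="ES" -> buffer=cES???lPYXZ????
Fragment 4: offset=3 data="nnh" -> buffer=cESnnhlPYXZ????
Fragment 5: offset=11 data="PDCW" -> buffer=cESnnhlPYXZPDCW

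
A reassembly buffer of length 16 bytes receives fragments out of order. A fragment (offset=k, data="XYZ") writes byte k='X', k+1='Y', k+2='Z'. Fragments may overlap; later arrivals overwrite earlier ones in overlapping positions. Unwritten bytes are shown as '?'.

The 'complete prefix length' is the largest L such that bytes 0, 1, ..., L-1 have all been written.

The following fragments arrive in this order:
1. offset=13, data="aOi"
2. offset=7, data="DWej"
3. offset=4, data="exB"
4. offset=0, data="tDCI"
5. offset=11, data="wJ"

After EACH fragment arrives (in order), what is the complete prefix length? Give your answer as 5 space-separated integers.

Fragment 1: offset=13 data="aOi" -> buffer=?????????????aOi -> prefix_len=0
Fragment 2: offset=7 data="DWej" -> buffer=???????DWej??aOi -> prefix_len=0
Fragment 3: offset=4 data="exB" -> buffer=????exBDWej??aOi -> prefix_len=0
Fragment 4: offset=0 data="tDCI" -> buffer=tDCIexBDWej??aOi -> prefix_len=11
Fragment 5: offset=11 data="wJ" -> buffer=tDCIexBDWejwJaOi -> prefix_len=16

Answer: 0 0 0 11 16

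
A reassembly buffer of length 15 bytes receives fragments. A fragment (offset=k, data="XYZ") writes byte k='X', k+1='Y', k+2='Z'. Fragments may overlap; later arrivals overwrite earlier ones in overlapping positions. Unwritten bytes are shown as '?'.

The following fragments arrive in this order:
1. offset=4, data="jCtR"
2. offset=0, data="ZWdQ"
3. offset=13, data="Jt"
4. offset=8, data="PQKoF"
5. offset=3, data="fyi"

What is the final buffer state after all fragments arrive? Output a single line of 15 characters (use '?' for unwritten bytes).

Fragment 1: offset=4 data="jCtR" -> buffer=????jCtR???????
Fragment 2: offset=0 data="ZWdQ" -> buffer=ZWdQjCtR???????
Fragment 3: offset=13 data="Jt" -> buffer=ZWdQjCtR?????Jt
Fragment 4: offset=8 data="PQKoF" -> buffer=ZWdQjCtRPQKoFJt
Fragment 5: offset=3 data="fyi" -> buffer=ZWdfyitRPQKoFJt

Answer: ZWdfyitRPQKoFJt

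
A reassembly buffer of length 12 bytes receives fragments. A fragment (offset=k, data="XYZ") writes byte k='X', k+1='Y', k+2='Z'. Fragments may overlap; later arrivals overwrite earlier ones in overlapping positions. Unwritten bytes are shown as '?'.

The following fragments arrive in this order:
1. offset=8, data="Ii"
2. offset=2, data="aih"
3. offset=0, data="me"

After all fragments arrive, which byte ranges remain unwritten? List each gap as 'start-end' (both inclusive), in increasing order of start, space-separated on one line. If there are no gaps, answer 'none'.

Fragment 1: offset=8 len=2
Fragment 2: offset=2 len=3
Fragment 3: offset=0 len=2
Gaps: 5-7 10-11

Answer: 5-7 10-11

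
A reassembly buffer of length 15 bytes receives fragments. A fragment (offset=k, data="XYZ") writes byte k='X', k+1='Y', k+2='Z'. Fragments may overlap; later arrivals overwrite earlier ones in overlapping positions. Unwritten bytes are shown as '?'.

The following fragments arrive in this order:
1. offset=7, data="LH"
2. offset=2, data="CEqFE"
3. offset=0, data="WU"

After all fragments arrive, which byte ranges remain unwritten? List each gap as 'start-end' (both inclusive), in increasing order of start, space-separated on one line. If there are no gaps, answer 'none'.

Fragment 1: offset=7 len=2
Fragment 2: offset=2 len=5
Fragment 3: offset=0 len=2
Gaps: 9-14

Answer: 9-14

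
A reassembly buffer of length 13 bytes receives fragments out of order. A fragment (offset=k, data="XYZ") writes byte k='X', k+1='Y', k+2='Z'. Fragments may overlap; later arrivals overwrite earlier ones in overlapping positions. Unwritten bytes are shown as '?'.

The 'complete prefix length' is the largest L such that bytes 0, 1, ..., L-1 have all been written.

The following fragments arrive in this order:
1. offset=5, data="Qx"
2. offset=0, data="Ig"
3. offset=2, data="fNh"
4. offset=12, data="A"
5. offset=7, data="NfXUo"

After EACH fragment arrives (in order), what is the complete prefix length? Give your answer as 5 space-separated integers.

Fragment 1: offset=5 data="Qx" -> buffer=?????Qx?????? -> prefix_len=0
Fragment 2: offset=0 data="Ig" -> buffer=Ig???Qx?????? -> prefix_len=2
Fragment 3: offset=2 data="fNh" -> buffer=IgfNhQx?????? -> prefix_len=7
Fragment 4: offset=12 data="A" -> buffer=IgfNhQx?????A -> prefix_len=7
Fragment 5: offset=7 data="NfXUo" -> buffer=IgfNhQxNfXUoA -> prefix_len=13

Answer: 0 2 7 7 13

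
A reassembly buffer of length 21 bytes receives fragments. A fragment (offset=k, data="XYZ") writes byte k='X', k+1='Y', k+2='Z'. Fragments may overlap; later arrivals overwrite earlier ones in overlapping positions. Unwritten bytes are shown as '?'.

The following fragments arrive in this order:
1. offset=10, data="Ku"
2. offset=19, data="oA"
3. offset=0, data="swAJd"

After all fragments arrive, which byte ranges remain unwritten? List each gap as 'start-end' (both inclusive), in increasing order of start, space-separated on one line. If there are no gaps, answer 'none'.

Fragment 1: offset=10 len=2
Fragment 2: offset=19 len=2
Fragment 3: offset=0 len=5
Gaps: 5-9 12-18

Answer: 5-9 12-18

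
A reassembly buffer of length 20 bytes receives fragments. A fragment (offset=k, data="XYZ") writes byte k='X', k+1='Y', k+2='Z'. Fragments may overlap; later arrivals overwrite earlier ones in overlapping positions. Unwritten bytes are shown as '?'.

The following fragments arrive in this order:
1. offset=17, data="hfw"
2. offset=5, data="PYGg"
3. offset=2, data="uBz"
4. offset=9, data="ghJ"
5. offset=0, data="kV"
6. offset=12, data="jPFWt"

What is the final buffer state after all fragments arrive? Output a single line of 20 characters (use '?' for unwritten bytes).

Fragment 1: offset=17 data="hfw" -> buffer=?????????????????hfw
Fragment 2: offset=5 data="PYGg" -> buffer=?????PYGg????????hfw
Fragment 3: offset=2 data="uBz" -> buffer=??uBzPYGg????????hfw
Fragment 4: offset=9 data="ghJ" -> buffer=??uBzPYGgghJ?????hfw
Fragment 5: offset=0 data="kV" -> buffer=kVuBzPYGgghJ?????hfw
Fragment 6: offset=12 data="jPFWt" -> buffer=kVuBzPYGgghJjPFWthfw

Answer: kVuBzPYGgghJjPFWthfw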